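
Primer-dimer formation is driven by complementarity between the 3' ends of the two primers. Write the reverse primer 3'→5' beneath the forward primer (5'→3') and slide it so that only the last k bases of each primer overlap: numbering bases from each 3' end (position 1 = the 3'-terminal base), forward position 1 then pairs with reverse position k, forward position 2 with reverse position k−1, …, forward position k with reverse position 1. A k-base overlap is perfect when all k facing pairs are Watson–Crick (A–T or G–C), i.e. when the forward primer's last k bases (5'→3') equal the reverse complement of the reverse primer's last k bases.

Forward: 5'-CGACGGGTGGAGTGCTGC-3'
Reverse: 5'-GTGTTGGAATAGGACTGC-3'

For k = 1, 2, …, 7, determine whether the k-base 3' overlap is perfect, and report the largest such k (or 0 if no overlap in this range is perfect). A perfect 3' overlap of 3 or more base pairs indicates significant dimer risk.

Last 7 bases (5'→3') — forward …GTGCTGC, reverse …GGACTGC.
Reverse complement of the reverse primer's last 7 bases: GCAGTCC; its first k bases are the reverse complement of the reverse primer's last k bases, so a perfect k-base overlap needs the forward primer's last k bases to equal them.
Comparing (forward last k vs required): k=1: C vs G ✗; k=2: GC vs GC ✓; k=3: TGC vs GCA ✗; k=4: CTGC vs GCAG ✗; k=5: GCTGC vs GCAGT ✗; k=6: TGCTGC vs GCAGTC ✗; k=7: GTGCTGC vs GCAGTCC ✗.
Only k = 2 is perfect, so the longest perfect 3' overlap is 2.

Longest perfect overlap: 2 complementary base pairs; below the dimer-risk threshold (threshold 3).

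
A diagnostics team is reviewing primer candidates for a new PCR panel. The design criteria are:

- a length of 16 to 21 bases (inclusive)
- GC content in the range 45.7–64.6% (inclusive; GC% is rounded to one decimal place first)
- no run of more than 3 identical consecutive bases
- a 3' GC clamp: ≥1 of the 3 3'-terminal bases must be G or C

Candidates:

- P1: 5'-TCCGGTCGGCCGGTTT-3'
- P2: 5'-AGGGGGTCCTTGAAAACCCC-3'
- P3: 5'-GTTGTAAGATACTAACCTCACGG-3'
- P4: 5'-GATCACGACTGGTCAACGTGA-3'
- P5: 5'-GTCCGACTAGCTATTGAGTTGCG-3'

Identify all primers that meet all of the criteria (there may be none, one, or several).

P4 only.

P1 (16 nt, A=0 T=5 G=6 C=5): length 16 ✓; GC 11/16 = 68.8%, outside 45.7–64.6% ✗; longest run = 3 ✓; 3' end TTT has 0 G/C, need ≥1 ✗ — fails.
P2 (20 nt, A=5 T=3 G=6 C=6): length 20 ✓; GC 12/20 = 60.0% ✓; longest run = 5, exceeds 3 ✗; 3' end CCC has 3 G/C ✓ — fails.
P3 (23 nt, A=7 T=6 G=5 C=5): length 23, outside 16–21 ✗; GC 10/23 = 43.5%, outside 45.7–64.6% ✗; longest run = 2 ✓; 3' end CGG has 3 G/C ✓ — fails.
P4 (21 nt, A=6 T=4 G=6 C=5): length 21 ✓; GC 11/21 = 52.4% ✓; longest run = 2 ✓; 3' end TGA has 1 G/C ✓ — passes.
P5 (23 nt, A=4 T=7 G=7 C=5): length 23, outside 16–21 ✗; GC 12/23 = 52.2% ✓; longest run = 2 ✓; 3' end GCG has 3 G/C ✓ — fails.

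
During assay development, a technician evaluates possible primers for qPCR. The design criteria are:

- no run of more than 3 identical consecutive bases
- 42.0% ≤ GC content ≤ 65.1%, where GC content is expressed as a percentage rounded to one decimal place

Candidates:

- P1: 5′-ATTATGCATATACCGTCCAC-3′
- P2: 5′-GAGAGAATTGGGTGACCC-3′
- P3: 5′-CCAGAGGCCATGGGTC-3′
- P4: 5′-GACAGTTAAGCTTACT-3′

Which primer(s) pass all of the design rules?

P2 only.

P1 (20 nt, A=6 T=6 G=2 C=6): longest run = 2 ✓; GC 8/20 = 40.0%, outside 42.0–65.1% ✗ — fails.
P2 (18 nt, A=5 T=3 G=7 C=3): longest run = 3 ✓; GC 10/18 = 55.6% ✓ — passes.
P3 (16 nt, A=3 T=2 G=6 C=5): longest run = 3 ✓; GC 11/16 = 68.8%, outside 42.0–65.1% ✗ — fails.
P4 (16 nt, A=5 T=5 G=3 C=3): longest run = 2 ✓; GC 6/16 = 37.5%, outside 42.0–65.1% ✗ — fails.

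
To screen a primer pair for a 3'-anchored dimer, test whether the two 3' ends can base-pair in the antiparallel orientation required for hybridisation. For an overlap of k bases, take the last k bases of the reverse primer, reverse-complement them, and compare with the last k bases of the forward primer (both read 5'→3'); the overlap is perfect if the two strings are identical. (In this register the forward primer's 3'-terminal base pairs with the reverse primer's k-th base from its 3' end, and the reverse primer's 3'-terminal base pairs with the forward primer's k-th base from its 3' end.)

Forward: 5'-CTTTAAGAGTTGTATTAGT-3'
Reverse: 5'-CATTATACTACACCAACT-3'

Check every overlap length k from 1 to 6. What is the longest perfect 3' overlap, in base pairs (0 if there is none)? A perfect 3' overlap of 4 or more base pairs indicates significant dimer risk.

Last 6 bases (5'→3') — forward …ATTAGT, reverse …CCAACT.
Reverse complement of the reverse primer's last 6 bases: AGTTGG; its first k bases are the reverse complement of the reverse primer's last k bases, so a perfect k-base overlap needs the forward primer's last k bases to equal them.
Comparing (forward last k vs required): k=1: T vs A ✗; k=2: GT vs AG ✗; k=3: AGT vs AGT ✓; k=4: TAGT vs AGTT ✗; k=5: TTAGT vs AGTTG ✗; k=6: ATTAGT vs AGTTGG ✗.
Only k = 3 is perfect, so the longest perfect 3' overlap is 3.

Longest perfect overlap: 3 complementary base pairs; below the dimer-risk threshold (threshold 4).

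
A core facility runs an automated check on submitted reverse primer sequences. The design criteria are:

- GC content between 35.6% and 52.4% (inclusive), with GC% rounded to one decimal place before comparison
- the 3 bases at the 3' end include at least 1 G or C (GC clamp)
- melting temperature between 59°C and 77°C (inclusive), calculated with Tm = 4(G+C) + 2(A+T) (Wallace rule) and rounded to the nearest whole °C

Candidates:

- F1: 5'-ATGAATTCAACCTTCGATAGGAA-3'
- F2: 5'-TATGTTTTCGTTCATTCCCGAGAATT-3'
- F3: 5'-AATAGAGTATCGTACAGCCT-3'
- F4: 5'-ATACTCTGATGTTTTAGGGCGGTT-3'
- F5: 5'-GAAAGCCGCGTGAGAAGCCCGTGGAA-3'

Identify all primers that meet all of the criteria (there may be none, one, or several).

F1 (23 nt, A=9 T=6 G=4 C=4): GC 8/23 = 34.8%, outside 35.6–52.4% ✗; 3' end GAA has 1 G/C ✓; Tm = 2·15 + 4·8 = 62°C ✓ — fails.
F2 (26 nt, A=5 T=12 G=4 C=5): GC 9/26 = 34.6%, outside 35.6–52.4% ✗; 3' end ATT has 0 G/C, need ≥1 ✗; Tm = 2·17 + 4·9 = 70°C ✓ — fails.
F3 (20 nt, A=7 T=5 G=4 C=4): GC 8/20 = 40.0% ✓; 3' end CCT has 2 G/C ✓; Tm = 2·12 + 4·8 = 56°C, outside 59–77°C ✗ — fails.
F4 (24 nt, A=4 T=10 G=7 C=3): GC 10/24 = 41.7% ✓; 3' end GTT has 1 G/C ✓; Tm = 2·14 + 4·10 = 68°C ✓ — passes.
F5 (26 nt, A=8 T=2 G=10 C=6): GC 16/26 = 61.5%, outside 35.6–52.4% ✗; 3' end GAA has 1 G/C ✓; Tm = 2·10 + 4·16 = 84°C, outside 59–77°C ✗ — fails.

F4 only.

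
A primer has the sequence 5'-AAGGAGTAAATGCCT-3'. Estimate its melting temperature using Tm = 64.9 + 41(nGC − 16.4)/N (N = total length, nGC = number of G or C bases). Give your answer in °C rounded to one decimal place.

36.5°C

Base counts: A=6, T=3, G=4, C=2; G+C = 6, N = 15.
Tm = 64.9 + 41·(6 − 16.4)/15 = 64.9 + -426.40/15 = 36.5°C.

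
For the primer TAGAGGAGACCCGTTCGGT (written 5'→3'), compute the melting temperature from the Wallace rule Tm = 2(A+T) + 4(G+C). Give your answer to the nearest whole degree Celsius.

60°C

Base counts: A=4, T=4, G=7, C=4 (length 19).
Tm = 2·(4+4) + 4·(7+4) = 2·8 + 4·11 = 16 + 44 = 60°C.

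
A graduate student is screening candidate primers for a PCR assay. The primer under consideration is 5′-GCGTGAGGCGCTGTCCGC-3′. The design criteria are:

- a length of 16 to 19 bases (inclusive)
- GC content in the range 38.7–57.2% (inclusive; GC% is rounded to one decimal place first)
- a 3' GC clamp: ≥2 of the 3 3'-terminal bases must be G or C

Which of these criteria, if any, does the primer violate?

Fails: GC content.

Base counts: A=1, T=3, G=8, C=6 (length 18).
length: length 18 ✓
GC content: GC 14/18 = 77.8%, outside 38.7–57.2% ✗
GC clamp: 3' end CGC has 3 G/C ✓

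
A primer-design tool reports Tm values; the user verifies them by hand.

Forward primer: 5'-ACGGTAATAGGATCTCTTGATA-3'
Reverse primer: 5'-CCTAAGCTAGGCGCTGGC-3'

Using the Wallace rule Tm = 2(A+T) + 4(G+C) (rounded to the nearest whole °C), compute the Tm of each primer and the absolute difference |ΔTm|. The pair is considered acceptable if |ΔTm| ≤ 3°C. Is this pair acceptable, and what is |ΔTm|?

Forward: A=7 T=7 G=5 C=3 → Tm = 2·14 + 4·8 = 60°C.
Reverse: A=3 T=3 G=6 C=6 → Tm = 2·6 + 4·12 = 60°C.
|ΔTm| = |60 − 60| = 0°C, ≤ 3°C.

|ΔTm| = 0°C; the pair is acceptable.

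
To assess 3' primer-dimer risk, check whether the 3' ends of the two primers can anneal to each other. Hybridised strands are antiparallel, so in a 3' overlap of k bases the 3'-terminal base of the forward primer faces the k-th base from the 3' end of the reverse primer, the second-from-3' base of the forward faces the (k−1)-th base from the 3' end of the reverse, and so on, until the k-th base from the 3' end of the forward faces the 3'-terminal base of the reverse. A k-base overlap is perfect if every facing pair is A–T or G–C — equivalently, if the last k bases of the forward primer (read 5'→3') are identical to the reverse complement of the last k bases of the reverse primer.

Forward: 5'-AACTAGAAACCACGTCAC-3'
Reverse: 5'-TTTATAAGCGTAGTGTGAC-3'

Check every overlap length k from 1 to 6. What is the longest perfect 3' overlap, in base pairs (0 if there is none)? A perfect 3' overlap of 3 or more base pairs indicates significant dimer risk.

Last 6 bases (5'→3') — forward …CGTCAC, reverse …TGTGAC.
Reverse complement of the reverse primer's last 6 bases: GTCACA; its first k bases are the reverse complement of the reverse primer's last k bases, so a perfect k-base overlap needs the forward primer's last k bases to equal them.
Comparing (forward last k vs required): k=1: C vs G ✗; k=2: AC vs GT ✗; k=3: CAC vs GTC ✗; k=4: TCAC vs GTCA ✗; k=5: GTCAC vs GTCAC ✓; k=6: CGTCAC vs GTCACA ✗.
Only k = 5 is perfect, so the longest perfect 3' overlap is 5.

Longest perfect overlap: 5 complementary base pairs; significant dimer risk (threshold 3).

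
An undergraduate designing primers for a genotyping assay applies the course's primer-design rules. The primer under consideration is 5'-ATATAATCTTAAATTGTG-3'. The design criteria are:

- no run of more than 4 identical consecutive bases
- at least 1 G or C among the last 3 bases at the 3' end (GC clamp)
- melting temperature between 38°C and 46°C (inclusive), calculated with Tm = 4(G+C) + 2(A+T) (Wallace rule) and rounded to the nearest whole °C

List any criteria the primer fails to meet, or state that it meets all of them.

Meets all criteria.

Base counts: A=7, T=8, G=2, C=1 (length 18).
homopolymer run: longest run = 3 ✓
GC clamp: 3' end GTG has 2 G/C ✓
Tm: Tm = 2·15 + 4·3 = 42°C ✓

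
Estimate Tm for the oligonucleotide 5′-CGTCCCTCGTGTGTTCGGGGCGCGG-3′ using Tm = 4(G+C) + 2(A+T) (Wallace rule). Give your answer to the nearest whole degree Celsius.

Base counts: A=0, T=6, G=11, C=8 (length 25).
Tm = 2·(0+6) + 4·(11+8) = 2·6 + 4·19 = 12 + 76 = 88°C.

88°C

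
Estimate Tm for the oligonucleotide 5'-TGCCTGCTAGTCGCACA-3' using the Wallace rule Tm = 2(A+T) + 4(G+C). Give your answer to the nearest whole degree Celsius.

54°C

Base counts: A=3, T=4, G=4, C=6 (length 17).
Tm = 2·(3+4) + 4·(4+6) = 2·7 + 4·10 = 14 + 40 = 54°C.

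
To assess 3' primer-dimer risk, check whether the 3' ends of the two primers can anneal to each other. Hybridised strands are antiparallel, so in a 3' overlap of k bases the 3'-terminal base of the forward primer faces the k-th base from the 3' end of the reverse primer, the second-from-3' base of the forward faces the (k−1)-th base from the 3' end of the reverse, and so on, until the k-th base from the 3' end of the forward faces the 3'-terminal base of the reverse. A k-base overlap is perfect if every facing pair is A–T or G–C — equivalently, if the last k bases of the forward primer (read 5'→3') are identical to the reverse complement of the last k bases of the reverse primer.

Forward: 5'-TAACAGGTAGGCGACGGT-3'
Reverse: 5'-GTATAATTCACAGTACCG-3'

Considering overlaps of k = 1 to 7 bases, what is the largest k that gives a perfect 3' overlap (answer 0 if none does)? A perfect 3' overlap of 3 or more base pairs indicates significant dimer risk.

Last 7 bases (5'→3') — forward …CGACGGT, reverse …AGTACCG.
Reverse complement of the reverse primer's last 7 bases: CGGTACT; its first k bases are the reverse complement of the reverse primer's last k bases, so a perfect k-base overlap needs the forward primer's last k bases to equal them.
Comparing (forward last k vs required): k=1: T vs C ✗; k=2: GT vs CG ✗; k=3: GGT vs CGG ✗; k=4: CGGT vs CGGT ✓; k=5: ACGGT vs CGGTA ✗; k=6: GACGGT vs CGGTAC ✗; k=7: CGACGGT vs CGGTACT ✗.
Only k = 4 is perfect, so the longest perfect 3' overlap is 4.

Longest perfect overlap: 4 complementary base pairs; significant dimer risk (threshold 3).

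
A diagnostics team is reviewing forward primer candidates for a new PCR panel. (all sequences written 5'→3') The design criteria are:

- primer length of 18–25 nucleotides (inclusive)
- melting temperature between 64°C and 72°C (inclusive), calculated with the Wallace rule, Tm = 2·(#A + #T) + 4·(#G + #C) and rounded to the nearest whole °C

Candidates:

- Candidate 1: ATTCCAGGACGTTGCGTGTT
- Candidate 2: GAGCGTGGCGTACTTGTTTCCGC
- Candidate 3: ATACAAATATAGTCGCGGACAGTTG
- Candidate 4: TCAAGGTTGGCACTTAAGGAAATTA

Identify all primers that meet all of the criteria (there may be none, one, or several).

Candidate 1 (20 nt, A=3 T=7 G=6 C=4): length 20 ✓; Tm = 2·10 + 4·10 = 60°C, outside 64–72°C ✗ — fails.
Candidate 2 (23 nt, A=2 T=7 G=8 C=6): length 23 ✓; Tm = 2·9 + 4·14 = 74°C, outside 64–72°C ✗ — fails.
Candidate 3 (25 nt, A=9 T=6 G=6 C=4): length 25 ✓; Tm = 2·15 + 4·10 = 70°C ✓ — passes.
Candidate 4 (25 nt, A=9 T=7 G=6 C=3): length 25 ✓; Tm = 2·16 + 4·9 = 68°C ✓ — passes.

Candidate 3 and Candidate 4.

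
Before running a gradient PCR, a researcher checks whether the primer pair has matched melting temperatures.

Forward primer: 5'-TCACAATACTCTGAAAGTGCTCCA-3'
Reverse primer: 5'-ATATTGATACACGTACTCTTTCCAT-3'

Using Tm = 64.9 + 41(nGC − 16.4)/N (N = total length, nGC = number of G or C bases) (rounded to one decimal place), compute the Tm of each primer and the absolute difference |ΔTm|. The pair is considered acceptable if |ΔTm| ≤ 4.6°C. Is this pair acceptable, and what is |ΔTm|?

|ΔTm| = 2.9°C; the pair is acceptable.

Forward: G+C = 10, N = 24 → Tm = 64.9 + 41·(10 − 16.4)/24 = 54.0°C.
Reverse: G+C = 8, N = 25 → Tm = 64.9 + 41·(8 − 16.4)/25 = 51.1°C.
|ΔTm| = |54.0 − 51.1| = 2.9°C, ≤ 4.6°C.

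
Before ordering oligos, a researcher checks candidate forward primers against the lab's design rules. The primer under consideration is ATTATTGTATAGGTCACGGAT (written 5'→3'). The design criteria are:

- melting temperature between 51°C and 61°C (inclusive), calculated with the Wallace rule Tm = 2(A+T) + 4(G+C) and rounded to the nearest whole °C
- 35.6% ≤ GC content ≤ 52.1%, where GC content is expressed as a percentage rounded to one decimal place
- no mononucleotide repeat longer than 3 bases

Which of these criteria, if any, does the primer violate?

Base counts: A=6, T=8, G=5, C=2 (length 21).
Tm: Tm = 2·14 + 4·7 = 56°C ✓
GC content: GC 7/21 = 33.3%, outside 35.6–52.1% ✗
homopolymer run: longest run = 2 ✓

Fails: GC content.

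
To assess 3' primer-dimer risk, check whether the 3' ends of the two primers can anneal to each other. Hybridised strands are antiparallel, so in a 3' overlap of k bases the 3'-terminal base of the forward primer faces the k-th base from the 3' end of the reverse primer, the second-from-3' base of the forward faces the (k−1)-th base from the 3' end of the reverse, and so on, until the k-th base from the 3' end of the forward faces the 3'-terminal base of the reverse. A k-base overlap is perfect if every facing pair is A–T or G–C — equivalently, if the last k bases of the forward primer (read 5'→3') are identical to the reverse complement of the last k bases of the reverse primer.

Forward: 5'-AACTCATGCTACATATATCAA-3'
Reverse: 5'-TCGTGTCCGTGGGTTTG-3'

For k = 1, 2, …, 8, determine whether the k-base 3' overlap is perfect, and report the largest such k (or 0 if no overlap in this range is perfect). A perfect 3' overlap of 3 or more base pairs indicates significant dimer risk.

Longest perfect overlap: 3 complementary base pairs; significant dimer risk (threshold 3).

Last 8 bases (5'→3') — forward …TATATCAA, reverse …TGGGTTTG.
Reverse complement of the reverse primer's last 8 bases: CAAACCCA; its first k bases are the reverse complement of the reverse primer's last k bases, so a perfect k-base overlap needs the forward primer's last k bases to equal them.
Comparing (forward last k vs required): k=1: A vs C ✗; k=2: AA vs CA ✗; k=3: CAA vs CAA ✓; k=4: TCAA vs CAAA ✗; k=5: ATCAA vs CAAAC ✗; k=6: TATCAA vs CAAACC ✗; k=7: ATATCAA vs CAAACCC ✗; k=8: TATATCAA vs CAAACCCA ✗.
Only k = 3 is perfect, so the longest perfect 3' overlap is 3.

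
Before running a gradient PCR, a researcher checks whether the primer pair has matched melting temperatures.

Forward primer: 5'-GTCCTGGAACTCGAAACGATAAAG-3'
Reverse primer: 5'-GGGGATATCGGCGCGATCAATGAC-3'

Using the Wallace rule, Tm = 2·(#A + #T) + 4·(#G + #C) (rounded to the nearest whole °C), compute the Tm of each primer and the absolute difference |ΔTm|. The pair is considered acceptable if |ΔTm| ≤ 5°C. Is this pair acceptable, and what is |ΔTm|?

Forward: A=9 T=4 G=6 C=5 → Tm = 2·13 + 4·11 = 70°C.
Reverse: A=6 T=4 G=9 C=5 → Tm = 2·10 + 4·14 = 76°C.
|ΔTm| = |70 − 76| = 6°C, > 5°C.

|ΔTm| = 6°C; the pair is not acceptable.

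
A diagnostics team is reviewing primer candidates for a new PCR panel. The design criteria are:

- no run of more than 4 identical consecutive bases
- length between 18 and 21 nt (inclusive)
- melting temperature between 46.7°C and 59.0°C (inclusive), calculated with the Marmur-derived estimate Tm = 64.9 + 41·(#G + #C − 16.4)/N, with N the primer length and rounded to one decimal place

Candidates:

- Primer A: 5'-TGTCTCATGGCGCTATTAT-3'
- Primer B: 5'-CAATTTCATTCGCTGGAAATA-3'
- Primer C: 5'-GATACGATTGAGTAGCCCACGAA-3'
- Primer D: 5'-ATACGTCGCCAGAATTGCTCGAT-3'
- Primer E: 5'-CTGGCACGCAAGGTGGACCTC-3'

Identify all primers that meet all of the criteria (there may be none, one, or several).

Primer A only.

Primer A (19 nt, A=3 T=8 G=4 C=4): longest run = 2 ✓; length 19 ✓; Tm = 64.9 + 41·(8 − 16.4)/19 = 46.8°C ✓ — passes.
Primer B (21 nt, A=7 T=7 G=3 C=4): longest run = 3 ✓; length 21 ✓; Tm = 64.9 + 41·(7 − 16.4)/21 = 46.5°C, outside 46.7–59.0°C ✗ — fails.
Primer C (23 nt, A=8 T=4 G=6 C=5): longest run = 3 ✓; length 23, outside 18–21 ✗; Tm = 64.9 + 41·(11 − 16.4)/23 = 55.3°C ✓ — fails.
Primer D (23 nt, A=6 T=6 G=5 C=6): longest run = 2 ✓; length 23, outside 18–21 ✗; Tm = 64.9 + 41·(11 − 16.4)/23 = 55.3°C ✓ — fails.
Primer E (21 nt, A=4 T=3 G=7 C=7): longest run = 2 ✓; length 21 ✓; Tm = 64.9 + 41·(14 − 16.4)/21 = 60.2°C, outside 46.7–59.0°C ✗ — fails.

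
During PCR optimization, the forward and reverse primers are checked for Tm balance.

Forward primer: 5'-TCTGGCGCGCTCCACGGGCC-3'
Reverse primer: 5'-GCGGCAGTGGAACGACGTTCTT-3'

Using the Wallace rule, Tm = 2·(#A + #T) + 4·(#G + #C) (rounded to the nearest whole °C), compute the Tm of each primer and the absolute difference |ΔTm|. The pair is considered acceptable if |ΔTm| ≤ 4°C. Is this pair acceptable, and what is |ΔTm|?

|ΔTm| = 2°C; the pair is acceptable.

Forward: A=1 T=3 G=7 C=9 → Tm = 2·4 + 4·16 = 72°C.
Reverse: A=4 T=5 G=8 C=5 → Tm = 2·9 + 4·13 = 70°C.
|ΔTm| = |72 − 70| = 2°C, ≤ 4°C.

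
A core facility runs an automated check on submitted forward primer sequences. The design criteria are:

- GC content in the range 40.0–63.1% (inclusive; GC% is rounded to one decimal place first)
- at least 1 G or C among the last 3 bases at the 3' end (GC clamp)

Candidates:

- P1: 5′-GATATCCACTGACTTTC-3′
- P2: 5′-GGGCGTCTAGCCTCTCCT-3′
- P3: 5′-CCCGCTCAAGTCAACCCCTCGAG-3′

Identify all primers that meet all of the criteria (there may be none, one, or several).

P1 only.

P1 (17 nt, A=4 T=6 G=2 C=5): GC 7/17 = 41.2% ✓; 3' end TTC has 1 G/C ✓ — passes.
P2 (18 nt, A=1 T=5 G=5 C=7): GC 12/18 = 66.7%, outside 40.0–63.1% ✗; 3' end CCT has 2 G/C ✓ — fails.
P3 (23 nt, A=5 T=3 G=4 C=11): GC 15/23 = 65.2%, outside 40.0–63.1% ✗; 3' end GAG has 2 G/C ✓ — fails.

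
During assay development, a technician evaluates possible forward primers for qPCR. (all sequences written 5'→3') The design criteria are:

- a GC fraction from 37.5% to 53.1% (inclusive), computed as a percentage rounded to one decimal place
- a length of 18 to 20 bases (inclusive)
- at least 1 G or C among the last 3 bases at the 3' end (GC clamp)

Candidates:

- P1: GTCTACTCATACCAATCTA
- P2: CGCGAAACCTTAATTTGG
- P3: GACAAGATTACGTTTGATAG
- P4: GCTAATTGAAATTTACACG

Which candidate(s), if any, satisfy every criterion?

P2 only.

P1 (19 nt, A=6 T=6 G=1 C=6): GC 7/19 = 36.8%, outside 37.5–53.1% ✗; length 19 ✓; 3' end CTA has 1 G/C ✓ — fails.
P2 (18 nt, A=5 T=5 G=4 C=4): GC 8/18 = 44.4% ✓; length 18 ✓; 3' end TGG has 2 G/C ✓ — passes.
P3 (20 nt, A=7 T=6 G=5 C=2): GC 7/20 = 35.0%, outside 37.5–53.1% ✗; length 20 ✓; 3' end TAG has 1 G/C ✓ — fails.
P4 (19 nt, A=7 T=6 G=3 C=3): GC 6/19 = 31.6%, outside 37.5–53.1% ✗; length 19 ✓; 3' end ACG has 2 G/C ✓ — fails.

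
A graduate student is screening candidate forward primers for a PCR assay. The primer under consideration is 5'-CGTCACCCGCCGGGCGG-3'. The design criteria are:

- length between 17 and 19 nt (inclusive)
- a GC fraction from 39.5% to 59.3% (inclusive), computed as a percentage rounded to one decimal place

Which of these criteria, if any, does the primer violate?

Base counts: A=1, T=1, G=7, C=8 (length 17).
length: length 17 ✓
GC content: GC 15/17 = 88.2%, outside 39.5–59.3% ✗

Fails: GC content.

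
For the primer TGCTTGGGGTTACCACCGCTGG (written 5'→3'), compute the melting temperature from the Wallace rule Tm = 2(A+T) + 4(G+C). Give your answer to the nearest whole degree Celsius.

Base counts: A=2, T=6, G=8, C=6 (length 22).
Tm = 2·(2+6) + 4·(8+6) = 2·8 + 4·14 = 16 + 56 = 72°C.

72°C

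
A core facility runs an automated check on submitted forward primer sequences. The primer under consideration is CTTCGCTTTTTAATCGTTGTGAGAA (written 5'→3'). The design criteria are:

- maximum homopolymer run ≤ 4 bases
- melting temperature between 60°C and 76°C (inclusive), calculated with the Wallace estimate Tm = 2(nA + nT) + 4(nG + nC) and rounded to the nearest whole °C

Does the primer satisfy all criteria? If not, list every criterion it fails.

Base counts: A=5, T=11, G=5, C=4 (length 25).
homopolymer run: longest run = 5, exceeds 4 ✗
Tm: Tm = 2·16 + 4·9 = 68°C ✓

Fails: homopolymer run.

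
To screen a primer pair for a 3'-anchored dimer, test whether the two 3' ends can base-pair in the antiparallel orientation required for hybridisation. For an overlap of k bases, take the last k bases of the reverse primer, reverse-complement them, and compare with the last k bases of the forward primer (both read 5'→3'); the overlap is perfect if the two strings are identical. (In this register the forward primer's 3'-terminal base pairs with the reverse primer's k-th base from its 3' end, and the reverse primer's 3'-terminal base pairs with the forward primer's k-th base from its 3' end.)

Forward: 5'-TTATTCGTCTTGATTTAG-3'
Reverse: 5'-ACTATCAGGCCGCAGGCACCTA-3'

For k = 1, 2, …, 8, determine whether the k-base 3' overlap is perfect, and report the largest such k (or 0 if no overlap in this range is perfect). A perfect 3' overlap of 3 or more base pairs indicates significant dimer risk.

Longest perfect overlap: 3 complementary base pairs; significant dimer risk (threshold 3).

Last 8 bases (5'→3') — forward …TGATTTAG, reverse …GGCACCTA.
Reverse complement of the reverse primer's last 8 bases: TAGGTGCC; its first k bases are the reverse complement of the reverse primer's last k bases, so a perfect k-base overlap needs the forward primer's last k bases to equal them.
Comparing (forward last k vs required): k=1: G vs T ✗; k=2: AG vs TA ✗; k=3: TAG vs TAG ✓; k=4: TTAG vs TAGG ✗; k=5: TTTAG vs TAGGT ✗; k=6: ATTTAG vs TAGGTG ✗; k=7: GATTTAG vs TAGGTGC ✗; k=8: TGATTTAG vs TAGGTGCC ✗.
Only k = 3 is perfect, so the longest perfect 3' overlap is 3.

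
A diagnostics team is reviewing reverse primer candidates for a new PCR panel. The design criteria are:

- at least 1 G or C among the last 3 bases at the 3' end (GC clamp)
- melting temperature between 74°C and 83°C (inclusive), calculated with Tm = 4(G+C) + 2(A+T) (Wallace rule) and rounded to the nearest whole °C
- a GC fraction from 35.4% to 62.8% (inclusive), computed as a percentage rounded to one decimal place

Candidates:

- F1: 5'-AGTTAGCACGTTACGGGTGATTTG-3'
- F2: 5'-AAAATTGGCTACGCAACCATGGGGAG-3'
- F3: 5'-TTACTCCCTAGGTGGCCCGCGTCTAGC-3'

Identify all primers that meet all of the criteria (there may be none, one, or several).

F2 only.

F1 (24 nt, A=5 T=8 G=8 C=3): 3' end TTG has 1 G/C ✓; Tm = 2·13 + 4·11 = 70°C, outside 74–83°C ✗; GC 11/24 = 45.8% ✓ — fails.
F2 (26 nt, A=9 T=4 G=8 C=5): 3' end GAG has 2 G/C ✓; Tm = 2·13 + 4·13 = 78°C ✓; GC 13/26 = 50.0% ✓ — passes.
F3 (27 nt, A=3 T=7 G=7 C=10): 3' end AGC has 2 G/C ✓; Tm = 2·10 + 4·17 = 88°C, outside 74–83°C ✗; GC 17/27 = 63.0%, outside 35.4–62.8% ✗ — fails.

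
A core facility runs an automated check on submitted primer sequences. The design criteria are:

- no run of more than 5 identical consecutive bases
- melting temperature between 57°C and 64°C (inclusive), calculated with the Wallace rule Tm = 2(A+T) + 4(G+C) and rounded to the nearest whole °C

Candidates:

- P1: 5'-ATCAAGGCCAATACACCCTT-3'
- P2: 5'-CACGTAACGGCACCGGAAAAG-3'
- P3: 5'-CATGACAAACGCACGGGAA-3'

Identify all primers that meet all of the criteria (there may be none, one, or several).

P1 and P3.

P1 (20 nt, A=7 T=4 G=2 C=7): longest run = 3 ✓; Tm = 2·11 + 4·9 = 58°C ✓ — passes.
P2 (21 nt, A=8 T=1 G=6 C=6): longest run = 4 ✓; Tm = 2·9 + 4·12 = 66°C, outside 57–64°C ✗ — fails.
P3 (19 nt, A=8 T=1 G=5 C=5): longest run = 3 ✓; Tm = 2·9 + 4·10 = 58°C ✓ — passes.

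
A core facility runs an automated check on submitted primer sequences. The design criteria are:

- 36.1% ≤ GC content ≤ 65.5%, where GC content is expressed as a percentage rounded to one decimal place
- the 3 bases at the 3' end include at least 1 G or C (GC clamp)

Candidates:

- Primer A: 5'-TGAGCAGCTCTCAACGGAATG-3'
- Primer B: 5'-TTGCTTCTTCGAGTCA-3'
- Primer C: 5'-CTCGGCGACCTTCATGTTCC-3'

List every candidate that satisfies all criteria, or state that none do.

Primer A (21 nt, A=6 T=4 G=6 C=5): GC 11/21 = 52.4% ✓; 3' end ATG has 1 G/C ✓ — passes.
Primer B (16 nt, A=2 T=7 G=3 C=4): GC 7/16 = 43.8% ✓; 3' end TCA has 1 G/C ✓ — passes.
Primer C (20 nt, A=2 T=6 G=4 C=8): GC 12/20 = 60.0% ✓; 3' end TCC has 2 G/C ✓ — passes.

Primer A, Primer B and Primer C.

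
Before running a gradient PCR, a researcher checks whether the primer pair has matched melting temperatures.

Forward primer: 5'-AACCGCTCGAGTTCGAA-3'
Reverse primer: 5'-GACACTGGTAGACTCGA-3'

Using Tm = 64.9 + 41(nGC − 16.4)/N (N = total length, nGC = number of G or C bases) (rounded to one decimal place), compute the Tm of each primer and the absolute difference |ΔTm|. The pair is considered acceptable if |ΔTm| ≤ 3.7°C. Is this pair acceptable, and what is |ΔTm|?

|ΔTm| = 0.0°C; the pair is acceptable.

Forward: G+C = 9, N = 17 → Tm = 64.9 + 41·(9 − 16.4)/17 = 47.1°C.
Reverse: G+C = 9, N = 17 → Tm = 64.9 + 41·(9 − 16.4)/17 = 47.1°C.
|ΔTm| = |47.1 − 47.1| = 0.0°C, ≤ 3.7°C.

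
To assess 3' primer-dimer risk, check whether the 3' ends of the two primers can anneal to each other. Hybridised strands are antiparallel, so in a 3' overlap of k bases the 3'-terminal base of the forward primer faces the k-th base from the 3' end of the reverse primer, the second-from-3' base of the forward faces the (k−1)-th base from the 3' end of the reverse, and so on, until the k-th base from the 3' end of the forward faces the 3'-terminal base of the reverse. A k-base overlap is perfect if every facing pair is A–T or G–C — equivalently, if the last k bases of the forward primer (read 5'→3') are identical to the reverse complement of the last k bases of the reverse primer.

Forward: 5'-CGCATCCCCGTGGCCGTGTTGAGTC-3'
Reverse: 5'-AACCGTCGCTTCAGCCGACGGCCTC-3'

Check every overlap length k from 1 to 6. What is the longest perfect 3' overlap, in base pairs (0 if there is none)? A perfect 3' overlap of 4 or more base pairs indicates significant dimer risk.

Longest perfect overlap: 0 complementary base pairs; below the dimer-risk threshold (threshold 4).

Last 6 bases (5'→3') — forward …TGAGTC, reverse …GGCCTC.
Reverse complement of the reverse primer's last 6 bases: GAGGCC; its first k bases are the reverse complement of the reverse primer's last k bases, so a perfect k-base overlap needs the forward primer's last k bases to equal them.
Comparing (forward last k vs required): k=1: C vs G ✗; k=2: TC vs GA ✗; k=3: GTC vs GAG ✗; k=4: AGTC vs GAGG ✗; k=5: GAGTC vs GAGGC ✗; k=6: TGAGTC vs GAGGCC ✗.
No overlap length from 1 to 6 is perfect, so the longest perfect 3' overlap is 0.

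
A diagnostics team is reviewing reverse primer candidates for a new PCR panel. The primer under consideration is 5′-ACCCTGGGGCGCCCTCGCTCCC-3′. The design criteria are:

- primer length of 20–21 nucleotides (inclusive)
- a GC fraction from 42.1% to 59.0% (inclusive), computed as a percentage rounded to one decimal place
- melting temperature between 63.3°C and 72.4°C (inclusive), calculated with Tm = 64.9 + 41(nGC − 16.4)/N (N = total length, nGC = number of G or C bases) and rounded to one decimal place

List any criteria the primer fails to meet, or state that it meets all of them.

Base counts: A=1, T=3, G=6, C=12 (length 22).
length: length 22, outside 20–21 ✗
GC content: GC 18/22 = 81.8%, outside 42.1–59.0% ✗
Tm: Tm = 64.9 + 41·(18 − 16.4)/22 = 67.9°C ✓

Fails: length, GC content.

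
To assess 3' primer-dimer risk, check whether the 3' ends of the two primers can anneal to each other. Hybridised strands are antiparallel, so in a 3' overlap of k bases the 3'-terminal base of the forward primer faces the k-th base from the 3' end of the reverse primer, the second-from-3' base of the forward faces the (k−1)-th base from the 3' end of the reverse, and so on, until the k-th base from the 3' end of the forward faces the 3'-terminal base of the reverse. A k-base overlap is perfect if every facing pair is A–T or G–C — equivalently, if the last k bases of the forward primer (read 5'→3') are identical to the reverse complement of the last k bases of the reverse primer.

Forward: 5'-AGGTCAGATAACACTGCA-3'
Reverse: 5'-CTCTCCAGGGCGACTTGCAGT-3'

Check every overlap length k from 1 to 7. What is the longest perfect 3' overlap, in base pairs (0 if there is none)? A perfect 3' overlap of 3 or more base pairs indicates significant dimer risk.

Last 7 bases (5'→3') — forward …CACTGCA, reverse …TTGCAGT.
Reverse complement of the reverse primer's last 7 bases: ACTGCAA; its first k bases are the reverse complement of the reverse primer's last k bases, so a perfect k-base overlap needs the forward primer's last k bases to equal them.
Comparing (forward last k vs required): k=1: A vs A ✓; k=2: CA vs AC ✗; k=3: GCA vs ACT ✗; k=4: TGCA vs ACTG ✗; k=5: CTGCA vs ACTGC ✗; k=6: ACTGCA vs ACTGCA ✓; k=7: CACTGCA vs ACTGCAA ✗.
Perfect overlaps at k = 1, 6; the largest is 6.

Longest perfect overlap: 6 complementary base pairs; significant dimer risk (threshold 3).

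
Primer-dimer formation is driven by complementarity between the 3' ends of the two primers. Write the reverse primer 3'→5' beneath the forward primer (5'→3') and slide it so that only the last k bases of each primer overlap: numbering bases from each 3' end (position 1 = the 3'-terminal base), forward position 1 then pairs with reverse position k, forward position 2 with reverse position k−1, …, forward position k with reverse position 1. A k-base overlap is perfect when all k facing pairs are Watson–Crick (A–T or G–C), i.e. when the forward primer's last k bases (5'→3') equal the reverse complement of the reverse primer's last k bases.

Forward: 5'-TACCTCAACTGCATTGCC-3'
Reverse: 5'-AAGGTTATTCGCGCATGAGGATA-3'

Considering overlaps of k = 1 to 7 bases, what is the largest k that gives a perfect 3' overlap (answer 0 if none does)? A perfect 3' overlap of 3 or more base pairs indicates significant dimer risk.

Last 7 bases (5'→3') — forward …CATTGCC, reverse …GAGGATA.
Reverse complement of the reverse primer's last 7 bases: TATCCTC; its first k bases are the reverse complement of the reverse primer's last k bases, so a perfect k-base overlap needs the forward primer's last k bases to equal them.
Comparing (forward last k vs required): k=1: C vs T ✗; k=2: CC vs TA ✗; k=3: GCC vs TAT ✗; k=4: TGCC vs TATC ✗; k=5: TTGCC vs TATCC ✗; k=6: ATTGCC vs TATCCT ✗; k=7: CATTGCC vs TATCCTC ✗.
No overlap length from 1 to 7 is perfect, so the longest perfect 3' overlap is 0.

Longest perfect overlap: 0 complementary base pairs; below the dimer-risk threshold (threshold 3).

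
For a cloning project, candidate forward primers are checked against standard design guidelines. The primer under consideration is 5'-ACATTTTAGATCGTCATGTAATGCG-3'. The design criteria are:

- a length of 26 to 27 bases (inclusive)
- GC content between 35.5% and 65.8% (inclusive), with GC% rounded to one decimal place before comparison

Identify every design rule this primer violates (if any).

Base counts: A=7, T=9, G=5, C=4 (length 25).
length: length 25, outside 26–27 ✗
GC content: GC 9/25 = 36.0% ✓

Fails: length.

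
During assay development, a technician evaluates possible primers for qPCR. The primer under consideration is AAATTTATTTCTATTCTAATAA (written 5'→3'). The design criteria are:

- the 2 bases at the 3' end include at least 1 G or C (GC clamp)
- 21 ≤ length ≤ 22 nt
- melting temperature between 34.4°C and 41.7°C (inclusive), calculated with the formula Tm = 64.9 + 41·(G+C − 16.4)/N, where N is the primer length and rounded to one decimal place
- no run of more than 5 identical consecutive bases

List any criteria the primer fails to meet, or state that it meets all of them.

Base counts: A=9, T=11, G=0, C=2 (length 22).
GC clamp: 3' end AA has 0 G/C, need ≥1 ✗
length: length 22 ✓
Tm: Tm = 64.9 + 41·(2 − 16.4)/22 = 38.1°C ✓
homopolymer run: longest run = 3 ✓

Fails: GC clamp.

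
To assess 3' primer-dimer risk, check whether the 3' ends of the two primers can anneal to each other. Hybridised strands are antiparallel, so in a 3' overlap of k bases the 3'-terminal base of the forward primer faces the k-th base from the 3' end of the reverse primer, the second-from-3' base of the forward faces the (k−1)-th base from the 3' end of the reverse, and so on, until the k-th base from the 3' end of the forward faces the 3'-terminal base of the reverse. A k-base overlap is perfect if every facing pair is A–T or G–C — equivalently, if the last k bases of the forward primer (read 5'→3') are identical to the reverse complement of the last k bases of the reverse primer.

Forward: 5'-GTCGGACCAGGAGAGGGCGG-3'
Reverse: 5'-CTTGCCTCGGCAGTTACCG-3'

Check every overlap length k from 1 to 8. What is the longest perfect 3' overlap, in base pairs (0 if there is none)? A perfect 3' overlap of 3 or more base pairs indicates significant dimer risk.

Longest perfect overlap: 3 complementary base pairs; significant dimer risk (threshold 3).

Last 8 bases (5'→3') — forward …GAGGGCGG, reverse …AGTTACCG.
Reverse complement of the reverse primer's last 8 bases: CGGTAACT; its first k bases are the reverse complement of the reverse primer's last k bases, so a perfect k-base overlap needs the forward primer's last k bases to equal them.
Comparing (forward last k vs required): k=1: G vs C ✗; k=2: GG vs CG ✗; k=3: CGG vs CGG ✓; k=4: GCGG vs CGGT ✗; k=5: GGCGG vs CGGTA ✗; k=6: GGGCGG vs CGGTAA ✗; k=7: AGGGCGG vs CGGTAAC ✗; k=8: GAGGGCGG vs CGGTAACT ✗.
Only k = 3 is perfect, so the longest perfect 3' overlap is 3.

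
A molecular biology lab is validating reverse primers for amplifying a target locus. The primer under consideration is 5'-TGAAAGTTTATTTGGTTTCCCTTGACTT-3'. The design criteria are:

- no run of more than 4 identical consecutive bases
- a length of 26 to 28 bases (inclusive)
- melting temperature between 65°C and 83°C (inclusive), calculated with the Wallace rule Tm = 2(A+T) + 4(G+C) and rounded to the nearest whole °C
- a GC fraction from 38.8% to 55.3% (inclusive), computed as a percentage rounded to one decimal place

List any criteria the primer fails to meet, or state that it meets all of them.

Base counts: A=5, T=14, G=5, C=4 (length 28).
homopolymer run: longest run = 3 ✓
length: length 28 ✓
Tm: Tm = 2·19 + 4·9 = 74°C ✓
GC content: GC 9/28 = 32.1%, outside 38.8–55.3% ✗

Fails: GC content.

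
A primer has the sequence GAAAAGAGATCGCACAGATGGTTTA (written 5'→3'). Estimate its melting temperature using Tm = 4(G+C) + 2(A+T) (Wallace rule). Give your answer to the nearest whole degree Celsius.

70°C

Base counts: A=10, T=5, G=7, C=3 (length 25).
Tm = 2·(10+5) + 4·(7+3) = 2·15 + 4·10 = 30 + 40 = 70°C.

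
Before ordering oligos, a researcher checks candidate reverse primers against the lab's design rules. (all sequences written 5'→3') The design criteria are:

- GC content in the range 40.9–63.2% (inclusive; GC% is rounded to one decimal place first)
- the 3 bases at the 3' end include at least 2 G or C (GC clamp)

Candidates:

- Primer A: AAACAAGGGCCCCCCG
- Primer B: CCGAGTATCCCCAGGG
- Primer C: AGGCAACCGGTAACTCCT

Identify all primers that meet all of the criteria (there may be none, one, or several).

Primer C only.

Primer A (16 nt, A=5 T=0 G=4 C=7): GC 11/16 = 68.8%, outside 40.9–63.2% ✗; 3' end CCG has 3 G/C ✓ — fails.
Primer B (16 nt, A=3 T=2 G=5 C=6): GC 11/16 = 68.8%, outside 40.9–63.2% ✗; 3' end GGG has 3 G/C ✓ — fails.
Primer C (18 nt, A=5 T=3 G=4 C=6): GC 10/18 = 55.6% ✓; 3' end CCT has 2 G/C ✓ — passes.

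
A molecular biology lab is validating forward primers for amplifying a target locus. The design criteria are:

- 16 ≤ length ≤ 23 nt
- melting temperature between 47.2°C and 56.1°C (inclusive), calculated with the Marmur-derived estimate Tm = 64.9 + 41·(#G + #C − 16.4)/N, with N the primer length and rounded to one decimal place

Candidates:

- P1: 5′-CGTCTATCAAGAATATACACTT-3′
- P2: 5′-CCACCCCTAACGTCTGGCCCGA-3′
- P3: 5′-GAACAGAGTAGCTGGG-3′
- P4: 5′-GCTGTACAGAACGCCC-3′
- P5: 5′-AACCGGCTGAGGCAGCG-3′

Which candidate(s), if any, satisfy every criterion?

P1, P4 and P5.

P1 (22 nt, A=8 T=7 G=2 C=5): length 22 ✓; Tm = 64.9 + 41·(7 − 16.4)/22 = 47.4°C ✓ — passes.
P2 (22 nt, A=4 T=3 G=4 C=11): length 22 ✓; Tm = 64.9 + 41·(15 − 16.4)/22 = 62.3°C, outside 47.2–56.1°C ✗ — fails.
P3 (16 nt, A=5 T=2 G=7 C=2): length 16 ✓; Tm = 64.9 + 41·(9 − 16.4)/16 = 45.9°C, outside 47.2–56.1°C ✗ — fails.
P4 (16 nt, A=4 T=2 G=4 C=6): length 16 ✓; Tm = 64.9 + 41·(10 − 16.4)/16 = 48.5°C ✓ — passes.
P5 (17 nt, A=4 T=1 G=7 C=5): length 17 ✓; Tm = 64.9 + 41·(12 − 16.4)/17 = 54.3°C ✓ — passes.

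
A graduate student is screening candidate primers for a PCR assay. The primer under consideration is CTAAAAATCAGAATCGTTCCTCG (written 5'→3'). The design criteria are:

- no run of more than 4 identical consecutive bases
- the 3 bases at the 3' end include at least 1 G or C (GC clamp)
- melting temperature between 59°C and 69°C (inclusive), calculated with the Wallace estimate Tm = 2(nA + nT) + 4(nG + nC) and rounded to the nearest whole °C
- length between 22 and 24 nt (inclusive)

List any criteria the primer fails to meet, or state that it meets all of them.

Fails: homopolymer run.

Base counts: A=8, T=6, G=3, C=6 (length 23).
homopolymer run: longest run = 5, exceeds 4 ✗
GC clamp: 3' end TCG has 2 G/C ✓
Tm: Tm = 2·14 + 4·9 = 64°C ✓
length: length 23 ✓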